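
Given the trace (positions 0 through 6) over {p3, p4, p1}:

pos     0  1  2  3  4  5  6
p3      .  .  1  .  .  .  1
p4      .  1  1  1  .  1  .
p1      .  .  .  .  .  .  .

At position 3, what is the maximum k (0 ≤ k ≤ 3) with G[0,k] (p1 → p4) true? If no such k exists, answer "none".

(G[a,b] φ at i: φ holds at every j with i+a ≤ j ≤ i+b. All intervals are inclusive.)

3

(p1 → p4) must hold from j=3 onward; find where it first fails.
  j=3: holds
  j=4: holds
  j=5: holds
  j=6: holds
Holds through j=6; largest k = 3.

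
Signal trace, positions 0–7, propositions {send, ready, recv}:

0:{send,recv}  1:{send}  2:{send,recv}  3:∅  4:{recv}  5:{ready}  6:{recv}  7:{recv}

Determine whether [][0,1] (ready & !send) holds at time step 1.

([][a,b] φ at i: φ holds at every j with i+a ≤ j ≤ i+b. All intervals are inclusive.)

Does not hold

Check (ready & !send) at every j in [1,2]:
  j=1: false
  j=2: false
Fails at j=1 → formula fails.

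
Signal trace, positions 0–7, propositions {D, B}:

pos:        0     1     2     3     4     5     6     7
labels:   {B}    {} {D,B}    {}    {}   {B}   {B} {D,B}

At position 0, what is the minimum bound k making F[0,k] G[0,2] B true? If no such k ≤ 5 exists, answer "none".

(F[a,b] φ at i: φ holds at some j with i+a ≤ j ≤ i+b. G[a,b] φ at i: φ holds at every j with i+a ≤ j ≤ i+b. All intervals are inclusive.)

Scan j = 0,1,… for G[0,2] B:
  j=0: fails
  j=1: fails
  j=2: fails
  j=3: fails
  j=4: fails
  j=5: holds
First hit at j=5, so smallest k = 5-0 = 5.

5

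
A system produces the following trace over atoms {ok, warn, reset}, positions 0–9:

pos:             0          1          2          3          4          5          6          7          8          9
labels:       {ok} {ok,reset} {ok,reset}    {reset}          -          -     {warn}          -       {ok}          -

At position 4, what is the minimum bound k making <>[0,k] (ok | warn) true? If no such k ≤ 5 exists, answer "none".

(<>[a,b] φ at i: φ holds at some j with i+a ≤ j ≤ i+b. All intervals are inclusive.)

Scan j = 4,5,… for (ok | warn):
  j=4: fails
  j=5: fails
  j=6: holds
First hit at j=6, so smallest k = 6-4 = 2.

2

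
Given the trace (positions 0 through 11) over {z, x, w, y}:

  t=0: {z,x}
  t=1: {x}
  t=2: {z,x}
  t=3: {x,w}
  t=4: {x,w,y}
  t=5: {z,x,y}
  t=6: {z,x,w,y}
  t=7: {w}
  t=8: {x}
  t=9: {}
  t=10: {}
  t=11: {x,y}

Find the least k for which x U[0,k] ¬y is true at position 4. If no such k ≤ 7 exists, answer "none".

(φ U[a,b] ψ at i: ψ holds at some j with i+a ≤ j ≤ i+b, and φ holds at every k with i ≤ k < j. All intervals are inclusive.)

3

Need earliest j ≥ 4 with ¬y, and x at every k in [4,j-1].
  j=4: rhs fails.
  j=5: rhs fails.
  j=6: rhs fails.
  j=7: rhs holds; lhs holds on [4,6]. k = 3.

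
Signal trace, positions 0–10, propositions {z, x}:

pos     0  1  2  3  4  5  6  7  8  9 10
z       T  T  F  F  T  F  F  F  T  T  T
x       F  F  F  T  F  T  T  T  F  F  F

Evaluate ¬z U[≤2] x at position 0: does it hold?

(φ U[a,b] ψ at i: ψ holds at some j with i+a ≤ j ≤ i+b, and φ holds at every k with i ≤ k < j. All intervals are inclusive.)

Need some j in [0,2] with x, and ¬z at every k in [0,j-1].
  j=0: x false.
  j=1: x false.
  j=2: x false.
No j in the window works → until fails.

Does not hold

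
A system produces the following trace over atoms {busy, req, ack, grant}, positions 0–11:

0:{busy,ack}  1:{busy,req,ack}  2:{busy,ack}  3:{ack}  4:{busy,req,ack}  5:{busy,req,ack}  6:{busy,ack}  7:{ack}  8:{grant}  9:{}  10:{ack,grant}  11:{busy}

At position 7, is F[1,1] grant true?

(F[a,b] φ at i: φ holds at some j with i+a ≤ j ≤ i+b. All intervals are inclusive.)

Check grant at each j in [8,8]:
  j=8: true
Found at j=8 → formula holds.

Yes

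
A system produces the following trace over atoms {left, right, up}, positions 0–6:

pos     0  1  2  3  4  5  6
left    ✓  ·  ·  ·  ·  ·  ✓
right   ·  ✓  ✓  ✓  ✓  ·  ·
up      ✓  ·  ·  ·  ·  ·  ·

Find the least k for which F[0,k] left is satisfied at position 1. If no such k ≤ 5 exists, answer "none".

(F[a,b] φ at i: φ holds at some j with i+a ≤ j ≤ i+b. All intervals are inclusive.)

Scan j = 1,2,… for left:
  j=1: fails
  j=2: fails
  j=3: fails
  j=4: fails
  j=5: fails
  j=6: holds
First hit at j=6, so smallest k = 6-1 = 5.

5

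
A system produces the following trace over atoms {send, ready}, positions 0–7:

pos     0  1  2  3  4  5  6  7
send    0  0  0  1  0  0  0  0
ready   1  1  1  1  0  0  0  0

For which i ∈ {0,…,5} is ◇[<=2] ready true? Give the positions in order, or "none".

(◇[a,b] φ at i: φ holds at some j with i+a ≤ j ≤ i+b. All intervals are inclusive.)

Evaluate at each i in [0,5]:
  i=0: ✓ (witness j=0)
  i=1: ✓ (witness j=1)
  i=2: ✓ (witness j=2)
  i=3: ✓ (witness j=3)
  i=4: ✗ (none in [4,6])
  i=5: ✗ (none in [5,7])

0, 1, 2, 3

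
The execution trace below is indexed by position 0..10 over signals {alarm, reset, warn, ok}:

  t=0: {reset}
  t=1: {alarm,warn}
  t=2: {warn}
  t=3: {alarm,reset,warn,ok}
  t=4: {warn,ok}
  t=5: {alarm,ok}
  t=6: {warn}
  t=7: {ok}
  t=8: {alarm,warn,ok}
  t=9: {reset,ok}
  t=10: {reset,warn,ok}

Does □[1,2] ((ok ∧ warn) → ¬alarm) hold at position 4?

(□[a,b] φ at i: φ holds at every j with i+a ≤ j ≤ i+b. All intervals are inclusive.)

True

Check ((ok ∧ warn) → ¬alarm) at every j in [5,6]:
  j=5: antecedent false → ✓
  j=6: antecedent false → ✓
All positions satisfy it → formula holds.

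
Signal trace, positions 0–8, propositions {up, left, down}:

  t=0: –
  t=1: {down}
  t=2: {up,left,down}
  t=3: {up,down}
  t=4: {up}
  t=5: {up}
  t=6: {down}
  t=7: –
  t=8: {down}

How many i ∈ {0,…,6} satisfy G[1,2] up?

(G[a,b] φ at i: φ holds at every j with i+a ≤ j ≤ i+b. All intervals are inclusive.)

3

Evaluate at each i in [0,6]:
  i=0: ✗ (fails at j=1)
  i=1: ✓ (all of [2,3])
  i=2: ✓ (all of [3,4])
  i=3: ✓ (all of [4,5])
  i=4: ✗ (fails at j=6)
  i=5: ✗ (fails at j=6)
  i=6: ✗ (fails at j=7)
Positions where it holds: {1, 2, 3} → 3.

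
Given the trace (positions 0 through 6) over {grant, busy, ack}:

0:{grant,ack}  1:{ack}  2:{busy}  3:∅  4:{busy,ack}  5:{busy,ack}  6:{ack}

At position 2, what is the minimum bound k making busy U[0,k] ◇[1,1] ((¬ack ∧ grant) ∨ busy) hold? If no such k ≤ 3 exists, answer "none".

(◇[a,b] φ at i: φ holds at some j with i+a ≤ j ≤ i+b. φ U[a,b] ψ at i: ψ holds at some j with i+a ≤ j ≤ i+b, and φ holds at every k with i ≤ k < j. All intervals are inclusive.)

1

Need earliest j ≥ 2 with ◇[1,1] ((¬ack ∧ grant) ∨ busy), and busy at every k in [2,j-1].
  j=2: rhs fails.
  j=3: rhs holds; lhs holds on [2,2]. k = 1.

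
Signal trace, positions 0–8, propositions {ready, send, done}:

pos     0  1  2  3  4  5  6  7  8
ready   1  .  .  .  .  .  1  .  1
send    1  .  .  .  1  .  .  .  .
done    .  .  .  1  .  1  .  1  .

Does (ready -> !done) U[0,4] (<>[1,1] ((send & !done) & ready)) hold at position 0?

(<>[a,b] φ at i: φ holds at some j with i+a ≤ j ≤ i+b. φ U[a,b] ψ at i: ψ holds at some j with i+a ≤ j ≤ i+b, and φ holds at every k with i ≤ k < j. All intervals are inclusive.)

Does not hold

Need some j in [0,4] with <>[1,1] ((send & !done) & ready), and (ready -> !done) at every k in [0,j-1].
  j=0: <>[1,1] ((send & !done) & ready) — fails (none in [1,1]).
  j=1: <>[1,1] ((send & !done) & ready) — fails (none in [2,2]).
  j=2: <>[1,1] ((send & !done) & ready) — fails (none in [3,3]).
  j=3: <>[1,1] ((send & !done) & ready) — fails (none in [4,4]).
  j=4: <>[1,1] ((send & !done) & ready) — fails (none in [5,5]).
No j in the window works → until fails.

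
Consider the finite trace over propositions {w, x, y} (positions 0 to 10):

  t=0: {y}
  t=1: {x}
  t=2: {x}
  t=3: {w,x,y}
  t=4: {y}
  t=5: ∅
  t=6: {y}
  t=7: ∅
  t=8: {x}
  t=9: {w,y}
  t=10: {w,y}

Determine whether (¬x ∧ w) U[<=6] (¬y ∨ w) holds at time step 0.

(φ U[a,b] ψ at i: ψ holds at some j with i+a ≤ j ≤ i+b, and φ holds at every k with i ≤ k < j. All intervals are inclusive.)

Need some j in [0,6] with (¬y ∨ w), and (¬x ∧ w) at every k in [0,j-1].
  j=0: (¬y ∨ w) false.
  j=1: (¬y ∨ w) holds, but (¬x ∧ w) fails at k=0 → not this j.
  j=2: (¬y ∨ w) holds, but (¬x ∧ w) fails at k=0 → not this j.
  j=3: (¬y ∨ w) holds, but (¬x ∧ w) fails at k=0 → not this j.
  j=4: (¬y ∨ w) false.
  j=5: (¬y ∨ w) holds, but (¬x ∧ w) fails at k=0 → not this j.
  j=6: (¬y ∨ w) false.
No j in the window works → until fails.

Does not hold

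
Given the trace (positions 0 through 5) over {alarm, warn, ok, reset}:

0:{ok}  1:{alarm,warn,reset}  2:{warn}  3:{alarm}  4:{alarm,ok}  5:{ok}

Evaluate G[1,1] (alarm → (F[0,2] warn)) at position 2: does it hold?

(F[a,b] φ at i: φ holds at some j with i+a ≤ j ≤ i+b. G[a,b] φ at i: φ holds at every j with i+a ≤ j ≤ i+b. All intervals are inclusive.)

Check (alarm → (F[0,2] warn)) at every j in [3,3]:
  j=3: antecedent true; consequent fails (none in [3,5]) → ✗
Fails at j=3 → formula fails.

False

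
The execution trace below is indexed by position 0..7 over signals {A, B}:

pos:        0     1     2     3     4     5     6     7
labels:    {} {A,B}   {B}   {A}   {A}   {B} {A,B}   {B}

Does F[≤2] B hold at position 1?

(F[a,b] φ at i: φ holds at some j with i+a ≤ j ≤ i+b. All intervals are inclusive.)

Check B at each j in [1,3]:
  j=1: true
  j=2: true
  j=3: false
Found at j=1 → formula holds.

True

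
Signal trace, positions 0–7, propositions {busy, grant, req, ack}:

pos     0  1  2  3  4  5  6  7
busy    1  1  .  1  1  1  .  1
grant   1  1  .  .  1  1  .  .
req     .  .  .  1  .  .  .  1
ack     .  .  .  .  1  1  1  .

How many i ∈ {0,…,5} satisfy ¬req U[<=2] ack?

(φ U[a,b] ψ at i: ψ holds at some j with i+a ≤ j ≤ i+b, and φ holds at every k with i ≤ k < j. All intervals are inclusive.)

Evaluate at each i in [0,5]:
  i=0: ✗ (no rhs in [0,2])
  i=1: ✗ (no rhs in [1,3])
  i=2: ✗ (lhs fails at k=3 before rhs at j=4)
  i=3: ✗ (lhs fails at k=3 before rhs at j=4)
  i=4: ✓ (rhs at j=4)
  i=5: ✓ (rhs at j=5)
Positions where it holds: {4, 5} → 2.

2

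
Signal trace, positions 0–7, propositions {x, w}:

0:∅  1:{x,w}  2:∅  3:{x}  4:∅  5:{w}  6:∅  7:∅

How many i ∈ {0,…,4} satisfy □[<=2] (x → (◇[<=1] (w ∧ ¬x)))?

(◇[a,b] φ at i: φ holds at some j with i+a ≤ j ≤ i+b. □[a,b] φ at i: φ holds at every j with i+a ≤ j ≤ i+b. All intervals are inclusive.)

Evaluate at each i in [0,4]:
  i=0: ✗ (fails at j=1)
  i=1: ✗ (fails at j=1)
  i=2: ✗ (fails at j=3)
  i=3: ✗ (fails at j=3)
  i=4: ✓ (all of [4,6])
Positions where it holds: {4} → 1.

1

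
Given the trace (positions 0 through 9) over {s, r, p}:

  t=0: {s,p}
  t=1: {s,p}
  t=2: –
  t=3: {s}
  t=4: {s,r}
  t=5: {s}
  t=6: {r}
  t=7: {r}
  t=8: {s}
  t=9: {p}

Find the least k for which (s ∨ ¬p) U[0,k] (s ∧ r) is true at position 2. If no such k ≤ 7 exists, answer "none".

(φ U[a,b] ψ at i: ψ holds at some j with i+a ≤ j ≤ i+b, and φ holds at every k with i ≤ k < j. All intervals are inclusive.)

2

Need earliest j ≥ 2 with (s ∧ r), and (s ∨ ¬p) at every k in [2,j-1].
  j=2: rhs fails.
  j=3: rhs fails.
  j=4: rhs holds; lhs holds on [2,3]. k = 2.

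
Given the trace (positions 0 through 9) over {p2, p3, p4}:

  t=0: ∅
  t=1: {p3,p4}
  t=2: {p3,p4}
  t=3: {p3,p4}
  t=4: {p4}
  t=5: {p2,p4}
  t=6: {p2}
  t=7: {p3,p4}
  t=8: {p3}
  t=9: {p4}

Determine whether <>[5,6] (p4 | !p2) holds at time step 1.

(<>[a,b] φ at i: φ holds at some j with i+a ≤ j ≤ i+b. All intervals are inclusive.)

True

Check (p4 | !p2) at each j in [6,7]:
  j=6: false
  j=7: true
Found at j=7 → formula holds.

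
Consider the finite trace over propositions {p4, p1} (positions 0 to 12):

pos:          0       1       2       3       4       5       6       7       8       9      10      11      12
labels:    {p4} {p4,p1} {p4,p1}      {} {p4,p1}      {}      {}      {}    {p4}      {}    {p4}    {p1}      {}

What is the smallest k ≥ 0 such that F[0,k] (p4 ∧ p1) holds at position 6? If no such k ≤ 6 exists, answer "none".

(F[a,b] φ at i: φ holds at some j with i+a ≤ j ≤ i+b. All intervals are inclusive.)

Scan j = 6,7,… for (p4 ∧ p1):
  j=6: fails
  j=7: fails
  j=8: fails
  j=9: fails
  j=10: fails
  j=11: fails
  j=12: fails
No j in [6,12] satisfies it → none.

none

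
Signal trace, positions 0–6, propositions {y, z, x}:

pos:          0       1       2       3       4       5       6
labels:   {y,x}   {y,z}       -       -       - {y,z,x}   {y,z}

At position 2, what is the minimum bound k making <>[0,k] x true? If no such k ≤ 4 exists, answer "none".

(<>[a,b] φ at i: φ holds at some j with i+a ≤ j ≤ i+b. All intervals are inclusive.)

3

Scan j = 2,3,… for x:
  j=2: fails
  j=3: fails
  j=4: fails
  j=5: holds
First hit at j=5, so smallest k = 5-2 = 3.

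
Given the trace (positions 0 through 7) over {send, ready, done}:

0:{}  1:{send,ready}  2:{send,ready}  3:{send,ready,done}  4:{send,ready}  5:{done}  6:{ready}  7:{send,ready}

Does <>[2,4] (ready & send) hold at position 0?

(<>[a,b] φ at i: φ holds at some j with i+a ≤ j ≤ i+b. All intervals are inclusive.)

Check (ready & send) at each j in [2,4]:
  j=2: true
  j=3: true
  j=4: true
Found at j=2 → formula holds.

Yes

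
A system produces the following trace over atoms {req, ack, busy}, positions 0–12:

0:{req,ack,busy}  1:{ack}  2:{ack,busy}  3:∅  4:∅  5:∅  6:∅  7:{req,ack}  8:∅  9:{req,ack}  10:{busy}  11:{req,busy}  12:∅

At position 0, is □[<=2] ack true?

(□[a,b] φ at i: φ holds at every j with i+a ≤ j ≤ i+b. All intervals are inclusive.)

Holds

Check ack at every j in [0,2]:
  j=0: true
  j=1: true
  j=2: true
All positions satisfy it → formula holds.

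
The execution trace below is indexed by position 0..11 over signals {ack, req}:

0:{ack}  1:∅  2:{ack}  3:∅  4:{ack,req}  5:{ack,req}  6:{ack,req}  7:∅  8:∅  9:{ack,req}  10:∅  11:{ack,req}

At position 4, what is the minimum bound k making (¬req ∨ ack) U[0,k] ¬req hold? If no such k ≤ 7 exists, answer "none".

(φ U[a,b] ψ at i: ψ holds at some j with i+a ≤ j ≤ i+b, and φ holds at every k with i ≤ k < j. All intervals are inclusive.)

3

Need earliest j ≥ 4 with ¬req, and (¬req ∨ ack) at every k in [4,j-1].
  j=4: rhs fails.
  j=5: rhs fails.
  j=6: rhs fails.
  j=7: rhs holds; lhs holds on [4,6]. k = 3.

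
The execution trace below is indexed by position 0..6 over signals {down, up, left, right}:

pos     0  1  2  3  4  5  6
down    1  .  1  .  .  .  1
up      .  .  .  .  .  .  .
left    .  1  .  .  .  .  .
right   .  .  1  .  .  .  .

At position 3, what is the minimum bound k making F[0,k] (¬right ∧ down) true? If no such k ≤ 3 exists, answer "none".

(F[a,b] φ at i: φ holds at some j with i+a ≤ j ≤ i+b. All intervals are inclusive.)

3

Scan j = 3,4,… for (¬right ∧ down):
  j=3: fails
  j=4: fails
  j=5: fails
  j=6: holds
First hit at j=6, so smallest k = 6-3 = 3.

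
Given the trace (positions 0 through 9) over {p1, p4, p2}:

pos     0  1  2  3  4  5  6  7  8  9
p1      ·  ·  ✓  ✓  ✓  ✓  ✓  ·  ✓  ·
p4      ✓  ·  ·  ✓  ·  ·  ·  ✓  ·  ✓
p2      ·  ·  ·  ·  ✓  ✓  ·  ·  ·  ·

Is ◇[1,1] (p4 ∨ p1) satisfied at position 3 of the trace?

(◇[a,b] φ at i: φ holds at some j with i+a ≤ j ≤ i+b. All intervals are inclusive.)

Yes

Check (p4 ∨ p1) at each j in [4,4]:
  j=4: true
Found at j=4 → formula holds.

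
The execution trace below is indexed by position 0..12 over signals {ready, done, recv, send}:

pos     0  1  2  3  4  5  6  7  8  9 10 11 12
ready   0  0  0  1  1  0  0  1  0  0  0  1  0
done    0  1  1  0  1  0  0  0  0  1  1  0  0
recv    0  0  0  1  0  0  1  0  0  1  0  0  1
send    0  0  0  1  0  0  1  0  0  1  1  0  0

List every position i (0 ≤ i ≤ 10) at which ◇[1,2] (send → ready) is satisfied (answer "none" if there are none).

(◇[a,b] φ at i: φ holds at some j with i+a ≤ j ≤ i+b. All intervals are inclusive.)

0, 1, 2, 3, 4, 5, 6, 7, 9, 10

Evaluate at each i in [0,10]:
  i=0: ✓ (witness j=1)
  i=1: ✓ (witness j=2)
  i=2: ✓ (witness j=3)
  i=3: ✓ (witness j=4)
  i=4: ✓ (witness j=5)
  i=5: ✓ (witness j=7)
  i=6: ✓ (witness j=7)
  i=7: ✓ (witness j=8)
  i=8: ✗ (none in [9,10])
  i=9: ✓ (witness j=11)
  i=10: ✓ (witness j=11)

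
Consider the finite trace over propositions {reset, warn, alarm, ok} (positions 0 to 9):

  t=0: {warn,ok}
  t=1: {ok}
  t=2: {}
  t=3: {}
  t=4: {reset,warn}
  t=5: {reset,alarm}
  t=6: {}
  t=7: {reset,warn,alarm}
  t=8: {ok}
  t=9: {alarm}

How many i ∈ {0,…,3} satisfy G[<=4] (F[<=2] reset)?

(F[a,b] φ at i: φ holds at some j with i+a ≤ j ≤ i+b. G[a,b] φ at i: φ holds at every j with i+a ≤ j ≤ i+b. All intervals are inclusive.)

2

Evaluate at each i in [0,3]:
  i=0: ✗ (fails at j=0)
  i=1: ✗ (fails at j=1)
  i=2: ✓ (all of [2,6])
  i=3: ✓ (all of [3,7])
Positions where it holds: {2, 3} → 2.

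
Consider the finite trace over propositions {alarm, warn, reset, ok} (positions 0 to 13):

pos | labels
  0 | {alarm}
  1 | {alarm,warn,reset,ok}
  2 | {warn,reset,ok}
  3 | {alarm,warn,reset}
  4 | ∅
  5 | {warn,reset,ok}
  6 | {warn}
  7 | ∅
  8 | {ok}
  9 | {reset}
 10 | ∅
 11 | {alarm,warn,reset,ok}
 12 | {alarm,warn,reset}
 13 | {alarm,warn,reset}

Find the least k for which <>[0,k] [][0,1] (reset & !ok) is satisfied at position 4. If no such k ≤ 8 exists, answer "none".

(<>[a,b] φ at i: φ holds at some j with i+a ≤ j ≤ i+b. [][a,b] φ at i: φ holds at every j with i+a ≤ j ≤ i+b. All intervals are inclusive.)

Scan j = 4,5,… for [][0,1] (reset & !ok):
  j=4: fails
  j=5: fails
  j=6: fails
  j=7: fails
  j=8: fails
  j=9: fails
  j=10: fails
  j=11: fails
  j=12: holds
First hit at j=12, so smallest k = 12-4 = 8.

8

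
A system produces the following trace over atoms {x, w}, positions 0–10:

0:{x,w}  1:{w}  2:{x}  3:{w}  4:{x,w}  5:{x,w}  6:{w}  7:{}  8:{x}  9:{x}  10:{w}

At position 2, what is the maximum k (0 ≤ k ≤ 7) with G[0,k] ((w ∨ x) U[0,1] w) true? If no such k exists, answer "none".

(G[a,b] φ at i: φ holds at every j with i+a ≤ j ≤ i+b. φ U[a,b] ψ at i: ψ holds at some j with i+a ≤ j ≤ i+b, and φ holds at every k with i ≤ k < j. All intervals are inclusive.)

4

((w ∨ x) U[0,1] w) must hold from j=2 onward; find where it first fails.
  j=2: holds
  j=3: holds
  j=4: holds
  j=5: holds
  j=6: holds
  j=7: fails
Holds on [2,6], so largest k = 4.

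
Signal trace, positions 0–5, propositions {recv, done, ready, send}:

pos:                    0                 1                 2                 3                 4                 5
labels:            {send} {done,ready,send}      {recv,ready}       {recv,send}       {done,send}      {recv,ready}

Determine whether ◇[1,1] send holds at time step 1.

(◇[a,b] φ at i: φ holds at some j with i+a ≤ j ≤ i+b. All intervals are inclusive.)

No

Check send at each j in [2,2]:
  j=2: false
No position in the window satisfies it → formula fails.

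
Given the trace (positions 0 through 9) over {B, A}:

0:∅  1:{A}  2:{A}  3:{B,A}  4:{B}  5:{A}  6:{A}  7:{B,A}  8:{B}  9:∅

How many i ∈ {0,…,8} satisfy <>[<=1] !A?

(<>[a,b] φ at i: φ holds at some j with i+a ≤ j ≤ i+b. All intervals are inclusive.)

Evaluate at each i in [0,8]:
  i=0: ✓ (witness j=0)
  i=1: ✗ (none in [1,2])
  i=2: ✗ (none in [2,3])
  i=3: ✓ (witness j=4)
  i=4: ✓ (witness j=4)
  i=5: ✗ (none in [5,6])
  i=6: ✗ (none in [6,7])
  i=7: ✓ (witness j=8)
  i=8: ✓ (witness j=8)
Positions where it holds: {0, 3, 4, 7, 8} → 5.

5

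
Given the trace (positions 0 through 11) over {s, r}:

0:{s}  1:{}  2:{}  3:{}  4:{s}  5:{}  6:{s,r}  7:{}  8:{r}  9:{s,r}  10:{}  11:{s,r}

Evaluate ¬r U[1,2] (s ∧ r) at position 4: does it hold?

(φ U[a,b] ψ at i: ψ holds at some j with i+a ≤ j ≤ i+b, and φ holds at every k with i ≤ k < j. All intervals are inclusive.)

Yes

Need some j in [5,6] with (s ∧ r), and ¬r at every k in [4,j-1].
  j=5: (s ∧ r) false.
  j=6: (s ∧ r) holds; ¬r holds at every k in [4,5] → satisfied.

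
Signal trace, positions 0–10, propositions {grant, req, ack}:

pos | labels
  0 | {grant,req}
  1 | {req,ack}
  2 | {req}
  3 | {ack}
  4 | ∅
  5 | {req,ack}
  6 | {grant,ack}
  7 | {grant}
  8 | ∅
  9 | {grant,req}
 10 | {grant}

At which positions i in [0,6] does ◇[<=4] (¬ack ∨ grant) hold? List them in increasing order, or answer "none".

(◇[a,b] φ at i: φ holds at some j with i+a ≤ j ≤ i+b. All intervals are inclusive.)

Evaluate at each i in [0,6]:
  i=0: ✓ (witness j=0)
  i=1: ✓ (witness j=2)
  i=2: ✓ (witness j=2)
  i=3: ✓ (witness j=4)
  i=4: ✓ (witness j=4)
  i=5: ✓ (witness j=6)
  i=6: ✓ (witness j=6)

0, 1, 2, 3, 4, 5, 6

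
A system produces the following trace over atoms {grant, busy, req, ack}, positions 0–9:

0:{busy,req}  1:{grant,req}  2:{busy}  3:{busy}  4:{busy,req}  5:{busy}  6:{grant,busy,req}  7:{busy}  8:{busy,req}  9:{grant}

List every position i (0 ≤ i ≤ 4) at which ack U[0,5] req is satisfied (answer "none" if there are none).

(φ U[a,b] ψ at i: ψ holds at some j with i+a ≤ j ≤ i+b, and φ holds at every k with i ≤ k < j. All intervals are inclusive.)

0, 1, 4

Evaluate at each i in [0,4]:
  i=0: ✓ (rhs at j=0)
  i=1: ✓ (rhs at j=1)
  i=2: ✗ (lhs fails at k=2 before rhs at j=4)
  i=3: ✗ (lhs fails at k=3 before rhs at j=4)
  i=4: ✓ (rhs at j=4)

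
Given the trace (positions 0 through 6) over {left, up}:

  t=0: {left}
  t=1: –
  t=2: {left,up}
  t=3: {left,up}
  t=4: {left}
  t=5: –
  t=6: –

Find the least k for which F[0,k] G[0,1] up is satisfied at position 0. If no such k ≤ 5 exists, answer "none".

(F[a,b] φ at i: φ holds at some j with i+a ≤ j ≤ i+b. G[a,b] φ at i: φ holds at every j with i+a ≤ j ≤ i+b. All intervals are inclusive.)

2

Scan j = 0,1,… for G[0,1] up:
  j=0: fails
  j=1: fails
  j=2: holds
First hit at j=2, so smallest k = 2-0 = 2.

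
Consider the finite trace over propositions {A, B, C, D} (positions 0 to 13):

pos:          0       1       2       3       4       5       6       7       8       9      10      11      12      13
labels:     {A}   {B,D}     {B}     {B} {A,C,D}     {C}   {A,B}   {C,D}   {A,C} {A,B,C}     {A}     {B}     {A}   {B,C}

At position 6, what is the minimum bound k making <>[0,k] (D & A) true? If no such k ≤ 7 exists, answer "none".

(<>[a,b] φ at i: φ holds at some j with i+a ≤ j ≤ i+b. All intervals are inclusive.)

Scan j = 6,7,… for (D & A):
  j=6: fails
  j=7: fails
  j=8: fails
  j=9: fails
  j=10: fails
  j=11: fails
  j=12: fails
  j=13: fails
No j in [6,13] satisfies it → none.

none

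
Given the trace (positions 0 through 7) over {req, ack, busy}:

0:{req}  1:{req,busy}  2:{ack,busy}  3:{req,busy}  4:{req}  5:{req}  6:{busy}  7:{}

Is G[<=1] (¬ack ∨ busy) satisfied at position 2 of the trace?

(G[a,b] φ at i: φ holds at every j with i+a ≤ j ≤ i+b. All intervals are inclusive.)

Check (¬ack ∨ busy) at every j in [2,3]:
  j=2: true
  j=3: true
All positions satisfy it → formula holds.

Holds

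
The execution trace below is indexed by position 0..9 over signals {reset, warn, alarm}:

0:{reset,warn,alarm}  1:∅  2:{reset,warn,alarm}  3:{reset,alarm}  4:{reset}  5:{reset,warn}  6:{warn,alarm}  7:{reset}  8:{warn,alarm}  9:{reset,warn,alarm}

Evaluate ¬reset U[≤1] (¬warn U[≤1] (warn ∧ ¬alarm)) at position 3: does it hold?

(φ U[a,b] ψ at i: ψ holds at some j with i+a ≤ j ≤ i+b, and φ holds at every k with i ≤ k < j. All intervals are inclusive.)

No

Need some j in [3,4] with (¬warn U[≤1] (warn ∧ ¬alarm)), and ¬reset at every k in [3,j-1].
  j=3: (¬warn U[≤1] (warn ∧ ¬alarm)) — fails.
  j=4: (¬warn U[≤1] (warn ∧ ¬alarm)) holds, but ¬reset fails at k=3 → not this j.
No j in the window works → until fails.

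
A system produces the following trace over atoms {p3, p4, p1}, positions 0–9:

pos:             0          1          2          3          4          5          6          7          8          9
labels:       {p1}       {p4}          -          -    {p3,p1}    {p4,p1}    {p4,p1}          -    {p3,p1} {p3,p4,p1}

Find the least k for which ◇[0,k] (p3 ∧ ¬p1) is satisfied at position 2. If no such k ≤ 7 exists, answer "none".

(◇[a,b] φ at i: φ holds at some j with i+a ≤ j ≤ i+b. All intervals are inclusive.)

none

Scan j = 2,3,… for (p3 ∧ ¬p1):
  j=2: fails
  j=3: fails
  j=4: fails
  j=5: fails
  j=6: fails
  j=7: fails
  j=8: fails
  j=9: fails
No j in [2,9] satisfies it → none.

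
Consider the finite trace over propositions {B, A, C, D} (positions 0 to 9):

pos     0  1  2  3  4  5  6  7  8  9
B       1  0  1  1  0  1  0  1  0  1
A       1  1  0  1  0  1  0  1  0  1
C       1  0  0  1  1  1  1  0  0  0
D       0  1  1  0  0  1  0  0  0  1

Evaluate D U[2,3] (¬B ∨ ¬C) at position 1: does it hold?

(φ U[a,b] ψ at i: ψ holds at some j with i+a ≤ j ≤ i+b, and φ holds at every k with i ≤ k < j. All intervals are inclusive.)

Need some j in [3,4] with (¬B ∨ ¬C), and D at every k in [1,j-1].
  j=3: (¬B ∨ ¬C) false.
  j=4: (¬B ∨ ¬C) holds, but D fails at k=3 → not this j.
No j in the window works → until fails.

False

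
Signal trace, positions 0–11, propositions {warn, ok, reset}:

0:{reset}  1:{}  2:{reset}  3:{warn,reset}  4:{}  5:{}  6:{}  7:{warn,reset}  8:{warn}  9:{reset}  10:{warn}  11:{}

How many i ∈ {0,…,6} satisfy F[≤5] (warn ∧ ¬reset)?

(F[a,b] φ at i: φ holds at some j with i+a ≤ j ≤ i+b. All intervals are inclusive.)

4

Evaluate at each i in [0,6]:
  i=0: ✗ (none in [0,5])
  i=1: ✗ (none in [1,6])
  i=2: ✗ (none in [2,7])
  i=3: ✓ (witness j=8)
  i=4: ✓ (witness j=8)
  i=5: ✓ (witness j=8)
  i=6: ✓ (witness j=8)
Positions where it holds: {3, 4, 5, 6} → 4.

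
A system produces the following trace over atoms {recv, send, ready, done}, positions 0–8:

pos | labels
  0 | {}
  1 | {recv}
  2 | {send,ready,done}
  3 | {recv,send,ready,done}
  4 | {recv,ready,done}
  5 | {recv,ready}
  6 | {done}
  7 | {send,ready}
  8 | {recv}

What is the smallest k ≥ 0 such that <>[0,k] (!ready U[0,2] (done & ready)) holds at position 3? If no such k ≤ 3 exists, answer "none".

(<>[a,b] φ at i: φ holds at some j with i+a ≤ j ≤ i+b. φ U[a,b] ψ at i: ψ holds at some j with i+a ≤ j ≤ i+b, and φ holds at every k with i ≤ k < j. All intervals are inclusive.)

Scan j = 3,4,… for (!ready U[0,2] (done & ready)):
  j=3: holds
First hit at j=3, so smallest k = 3-3 = 0.

0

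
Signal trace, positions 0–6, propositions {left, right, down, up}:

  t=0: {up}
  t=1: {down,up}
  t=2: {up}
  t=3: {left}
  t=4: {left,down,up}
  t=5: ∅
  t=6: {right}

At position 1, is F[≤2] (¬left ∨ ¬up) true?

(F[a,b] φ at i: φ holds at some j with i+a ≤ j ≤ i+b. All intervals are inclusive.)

Check (¬left ∨ ¬up) at each j in [1,3]:
  j=1: true
  j=2: true
  j=3: true
Found at j=1 → formula holds.

True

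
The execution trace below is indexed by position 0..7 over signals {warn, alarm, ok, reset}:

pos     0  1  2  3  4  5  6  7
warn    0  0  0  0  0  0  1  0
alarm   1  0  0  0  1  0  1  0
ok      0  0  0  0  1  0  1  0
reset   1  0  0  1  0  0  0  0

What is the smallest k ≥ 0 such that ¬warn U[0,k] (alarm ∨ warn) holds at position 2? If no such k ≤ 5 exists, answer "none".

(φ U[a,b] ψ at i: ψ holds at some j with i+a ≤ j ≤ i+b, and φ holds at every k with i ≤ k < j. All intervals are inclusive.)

Need earliest j ≥ 2 with (alarm ∨ warn), and ¬warn at every k in [2,j-1].
  j=2: rhs fails.
  j=3: rhs fails.
  j=4: rhs holds; lhs holds on [2,3]. k = 2.

2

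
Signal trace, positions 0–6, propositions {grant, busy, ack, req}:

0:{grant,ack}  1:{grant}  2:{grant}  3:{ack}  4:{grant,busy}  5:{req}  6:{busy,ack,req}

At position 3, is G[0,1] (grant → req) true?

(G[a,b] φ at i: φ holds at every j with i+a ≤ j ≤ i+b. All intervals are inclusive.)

Does not hold

Check (grant → req) at every j in [3,4]:
  j=3: antecedent false → ✓
  j=4: antecedent true; consequent false → ✗
Fails at j=4 → formula fails.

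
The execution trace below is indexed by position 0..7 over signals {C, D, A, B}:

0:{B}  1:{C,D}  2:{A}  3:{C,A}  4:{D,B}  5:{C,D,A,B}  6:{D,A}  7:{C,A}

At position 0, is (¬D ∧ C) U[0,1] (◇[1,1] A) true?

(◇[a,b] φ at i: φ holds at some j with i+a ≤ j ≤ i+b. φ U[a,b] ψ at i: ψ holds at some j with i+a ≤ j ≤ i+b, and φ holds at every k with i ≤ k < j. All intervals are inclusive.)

False

Need some j in [0,1] with ◇[1,1] A, and (¬D ∧ C) at every k in [0,j-1].
  j=0: ◇[1,1] A — fails (none in [1,1]).
  j=1: ◇[1,1] A holds, but (¬D ∧ C) fails at k=0 → not this j.
No j in the window works → until fails.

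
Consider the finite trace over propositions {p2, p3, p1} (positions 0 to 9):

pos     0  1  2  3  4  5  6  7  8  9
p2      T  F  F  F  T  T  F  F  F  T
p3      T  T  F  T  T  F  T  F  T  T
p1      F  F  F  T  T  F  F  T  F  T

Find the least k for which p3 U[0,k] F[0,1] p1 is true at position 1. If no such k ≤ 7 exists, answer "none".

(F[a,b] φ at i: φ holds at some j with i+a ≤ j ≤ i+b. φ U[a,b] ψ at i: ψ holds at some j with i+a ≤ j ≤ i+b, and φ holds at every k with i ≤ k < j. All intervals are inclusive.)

1

Need earliest j ≥ 1 with F[0,1] p1, and p3 at every k in [1,j-1].
  j=1: rhs fails.
  j=2: rhs holds; lhs holds on [1,1]. k = 1.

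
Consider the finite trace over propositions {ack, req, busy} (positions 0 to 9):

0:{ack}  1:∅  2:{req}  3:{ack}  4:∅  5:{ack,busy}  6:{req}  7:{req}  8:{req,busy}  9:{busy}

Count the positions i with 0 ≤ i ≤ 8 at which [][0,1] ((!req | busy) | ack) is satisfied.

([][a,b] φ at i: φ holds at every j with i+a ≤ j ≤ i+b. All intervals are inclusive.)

4

Evaluate at each i in [0,8]:
  i=0: ✓ (all of [0,1])
  i=1: ✗ (fails at j=2)
  i=2: ✗ (fails at j=2)
  i=3: ✓ (all of [3,4])
  i=4: ✓ (all of [4,5])
  i=5: ✗ (fails at j=6)
  i=6: ✗ (fails at j=6)
  i=7: ✗ (fails at j=7)
  i=8: ✓ (all of [8,9])
Positions where it holds: {0, 3, 4, 8} → 4.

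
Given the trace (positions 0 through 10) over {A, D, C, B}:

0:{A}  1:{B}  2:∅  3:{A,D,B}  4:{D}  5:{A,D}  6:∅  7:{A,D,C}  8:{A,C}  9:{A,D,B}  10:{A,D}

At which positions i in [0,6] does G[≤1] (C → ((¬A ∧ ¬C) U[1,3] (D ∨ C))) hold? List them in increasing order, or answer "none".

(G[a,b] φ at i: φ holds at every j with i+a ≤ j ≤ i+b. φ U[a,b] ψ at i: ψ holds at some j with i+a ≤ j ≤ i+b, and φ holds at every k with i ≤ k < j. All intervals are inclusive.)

0, 1, 2, 3, 4, 5

Evaluate at each i in [0,6]:
  i=0: ✓ (all of [0,1])
  i=1: ✓ (all of [1,2])
  i=2: ✓ (all of [2,3])
  i=3: ✓ (all of [3,4])
  i=4: ✓ (all of [4,5])
  i=5: ✓ (all of [5,6])
  i=6: ✗ (fails at j=7)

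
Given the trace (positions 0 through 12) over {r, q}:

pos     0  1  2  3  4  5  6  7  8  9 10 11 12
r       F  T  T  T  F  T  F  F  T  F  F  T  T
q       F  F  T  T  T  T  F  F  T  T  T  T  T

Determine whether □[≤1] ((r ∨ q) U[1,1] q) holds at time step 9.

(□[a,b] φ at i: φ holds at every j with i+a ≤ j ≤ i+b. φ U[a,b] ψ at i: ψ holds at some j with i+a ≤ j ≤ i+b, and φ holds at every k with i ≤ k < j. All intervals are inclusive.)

True

Check ((r ∨ q) U[1,1] q) at every j in [9,10]:
  j=9: holds
  j=10: holds
All positions satisfy it → formula holds.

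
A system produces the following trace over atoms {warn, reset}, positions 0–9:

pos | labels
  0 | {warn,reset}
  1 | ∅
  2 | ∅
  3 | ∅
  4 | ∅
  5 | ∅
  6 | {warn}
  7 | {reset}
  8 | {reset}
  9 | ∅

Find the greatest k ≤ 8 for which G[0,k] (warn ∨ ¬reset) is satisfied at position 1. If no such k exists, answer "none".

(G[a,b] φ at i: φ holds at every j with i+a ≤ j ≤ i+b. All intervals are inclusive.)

(warn ∨ ¬reset) must hold from j=1 onward; find where it first fails.
  j=1: holds
  j=2: holds
  j=3: holds
  j=4: holds
  j=5: holds
  j=6: holds
  j=7: fails
Holds on [1,6], so largest k = 5.

5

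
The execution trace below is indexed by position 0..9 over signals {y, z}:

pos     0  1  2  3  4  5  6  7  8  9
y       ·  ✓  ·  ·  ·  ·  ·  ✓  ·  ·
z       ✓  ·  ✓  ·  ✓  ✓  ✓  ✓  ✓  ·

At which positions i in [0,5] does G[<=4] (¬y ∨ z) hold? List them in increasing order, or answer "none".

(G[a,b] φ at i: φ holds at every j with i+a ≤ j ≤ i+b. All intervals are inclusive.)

2, 3, 4, 5

Evaluate at each i in [0,5]:
  i=0: ✗ (fails at j=1)
  i=1: ✗ (fails at j=1)
  i=2: ✓ (all of [2,6])
  i=3: ✓ (all of [3,7])
  i=4: ✓ (all of [4,8])
  i=5: ✓ (all of [5,9])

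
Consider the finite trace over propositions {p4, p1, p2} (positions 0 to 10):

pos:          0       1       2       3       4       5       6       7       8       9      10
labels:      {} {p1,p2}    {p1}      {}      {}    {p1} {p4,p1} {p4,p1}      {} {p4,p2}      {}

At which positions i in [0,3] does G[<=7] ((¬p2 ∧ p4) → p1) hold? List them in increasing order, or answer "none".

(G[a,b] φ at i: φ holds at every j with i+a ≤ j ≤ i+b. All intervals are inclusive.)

0, 1, 2, 3

Evaluate at each i in [0,3]:
  i=0: ✓ (all of [0,7])
  i=1: ✓ (all of [1,8])
  i=2: ✓ (all of [2,9])
  i=3: ✓ (all of [3,10])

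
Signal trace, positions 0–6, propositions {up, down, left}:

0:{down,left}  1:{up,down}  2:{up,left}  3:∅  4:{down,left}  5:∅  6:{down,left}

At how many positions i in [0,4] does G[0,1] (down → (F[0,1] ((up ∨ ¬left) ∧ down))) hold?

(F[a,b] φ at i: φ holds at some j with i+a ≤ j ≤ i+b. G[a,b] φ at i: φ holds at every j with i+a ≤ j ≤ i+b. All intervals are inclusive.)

Evaluate at each i in [0,4]:
  i=0: ✓ (all of [0,1])
  i=1: ✓ (all of [1,2])
  i=2: ✓ (all of [2,3])
  i=3: ✗ (fails at j=4)
  i=4: ✗ (fails at j=4)
Positions where it holds: {0, 1, 2} → 3.

3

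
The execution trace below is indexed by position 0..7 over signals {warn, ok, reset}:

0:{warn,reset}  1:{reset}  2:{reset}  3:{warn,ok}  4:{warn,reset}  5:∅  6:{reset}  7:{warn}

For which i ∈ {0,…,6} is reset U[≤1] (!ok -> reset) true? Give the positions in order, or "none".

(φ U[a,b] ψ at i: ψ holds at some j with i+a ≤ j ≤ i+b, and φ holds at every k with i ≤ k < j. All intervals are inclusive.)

0, 1, 2, 3, 4, 6

Evaluate at each i in [0,6]:
  i=0: ✓ (rhs at j=0)
  i=1: ✓ (rhs at j=1)
  i=2: ✓ (rhs at j=2)
  i=3: ✓ (rhs at j=3)
  i=4: ✓ (rhs at j=4)
  i=5: ✗ (lhs fails at k=5 before rhs at j=6)
  i=6: ✓ (rhs at j=6)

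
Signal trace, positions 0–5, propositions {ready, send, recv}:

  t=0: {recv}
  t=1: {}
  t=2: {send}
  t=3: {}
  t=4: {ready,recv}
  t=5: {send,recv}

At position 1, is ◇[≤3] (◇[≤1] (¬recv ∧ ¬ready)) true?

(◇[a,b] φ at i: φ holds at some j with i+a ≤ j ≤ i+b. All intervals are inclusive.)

Holds

Check ◇[≤1] (¬recv ∧ ¬ready) at each j in [1,4]:
  j=1: holds (witness at 1)
  j=2: holds (witness at 2)
  j=3: holds (witness at 3)
  j=4: fails (none in [4,5])
Found at j=1 → formula holds.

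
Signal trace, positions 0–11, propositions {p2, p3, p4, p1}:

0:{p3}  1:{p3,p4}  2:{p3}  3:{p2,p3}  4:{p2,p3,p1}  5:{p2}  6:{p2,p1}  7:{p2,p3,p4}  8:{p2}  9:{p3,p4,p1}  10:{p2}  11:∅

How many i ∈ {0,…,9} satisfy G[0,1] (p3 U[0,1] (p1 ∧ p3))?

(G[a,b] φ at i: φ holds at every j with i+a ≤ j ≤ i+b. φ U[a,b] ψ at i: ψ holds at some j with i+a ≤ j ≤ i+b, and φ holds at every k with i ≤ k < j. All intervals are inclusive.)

Evaluate at each i in [0,9]:
  i=0: ✗ (fails at j=0)
  i=1: ✗ (fails at j=1)
  i=2: ✗ (fails at j=2)
  i=3: ✓ (all of [3,4])
  i=4: ✗ (fails at j=5)
  i=5: ✗ (fails at j=5)
  i=6: ✗ (fails at j=6)
  i=7: ✗ (fails at j=7)
  i=8: ✗ (fails at j=8)
  i=9: ✗ (fails at j=10)
Positions where it holds: {3} → 1.

1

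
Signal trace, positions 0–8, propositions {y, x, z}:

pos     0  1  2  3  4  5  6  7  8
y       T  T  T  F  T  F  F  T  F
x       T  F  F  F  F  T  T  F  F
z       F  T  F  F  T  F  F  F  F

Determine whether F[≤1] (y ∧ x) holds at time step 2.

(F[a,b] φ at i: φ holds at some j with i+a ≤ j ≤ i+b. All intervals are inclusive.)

Check (y ∧ x) at each j in [2,3]:
  j=2: false
  j=3: false
No position in the window satisfies it → formula fails.

False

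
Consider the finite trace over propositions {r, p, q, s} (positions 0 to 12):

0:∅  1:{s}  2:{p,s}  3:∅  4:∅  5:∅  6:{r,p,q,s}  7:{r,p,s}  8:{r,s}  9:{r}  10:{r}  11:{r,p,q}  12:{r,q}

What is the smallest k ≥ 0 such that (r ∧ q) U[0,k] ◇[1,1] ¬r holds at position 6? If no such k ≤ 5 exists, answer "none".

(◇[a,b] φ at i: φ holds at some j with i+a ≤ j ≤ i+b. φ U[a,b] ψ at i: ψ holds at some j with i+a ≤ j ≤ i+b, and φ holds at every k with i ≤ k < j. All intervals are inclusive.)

Need earliest j ≥ 6 with ◇[1,1] ¬r, and (r ∧ q) at every k in [6,j-1].
  j=6: rhs fails.
  j=7: rhs fails.
  j=8: rhs fails.
  j=9: rhs fails.
  j=10: rhs fails.
  j=11: rhs fails.
No witness within the range → none.

none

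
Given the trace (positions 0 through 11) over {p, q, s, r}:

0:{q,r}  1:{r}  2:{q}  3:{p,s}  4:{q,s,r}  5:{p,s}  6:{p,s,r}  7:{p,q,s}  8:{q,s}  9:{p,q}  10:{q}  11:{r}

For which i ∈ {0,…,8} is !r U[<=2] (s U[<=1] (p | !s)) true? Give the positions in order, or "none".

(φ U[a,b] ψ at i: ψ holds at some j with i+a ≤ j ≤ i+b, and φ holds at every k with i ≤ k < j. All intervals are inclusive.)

Evaluate at each i in [0,8]:
  i=0: ✓ (rhs at j=0)
  i=1: ✓ (rhs at j=1)
  i=2: ✓ (rhs at j=2)
  i=3: ✓ (rhs at j=3)
  i=4: ✓ (rhs at j=4)
  i=5: ✓ (rhs at j=5)
  i=6: ✓ (rhs at j=6)
  i=7: ✓ (rhs at j=7)
  i=8: ✓ (rhs at j=8)

0, 1, 2, 3, 4, 5, 6, 7, 8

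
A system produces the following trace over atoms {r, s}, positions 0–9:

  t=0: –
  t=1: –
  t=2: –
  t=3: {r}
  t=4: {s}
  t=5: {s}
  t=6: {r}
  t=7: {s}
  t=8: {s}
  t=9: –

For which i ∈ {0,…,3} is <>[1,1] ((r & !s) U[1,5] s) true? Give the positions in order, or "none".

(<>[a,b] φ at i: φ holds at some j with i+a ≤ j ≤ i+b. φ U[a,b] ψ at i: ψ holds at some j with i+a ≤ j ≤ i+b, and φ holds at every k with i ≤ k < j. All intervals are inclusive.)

2

Evaluate at each i in [0,3]:
  i=0: ✗ (none in [1,1])
  i=1: ✗ (none in [2,2])
  i=2: ✓ (witness j=3)
  i=3: ✗ (none in [4,4])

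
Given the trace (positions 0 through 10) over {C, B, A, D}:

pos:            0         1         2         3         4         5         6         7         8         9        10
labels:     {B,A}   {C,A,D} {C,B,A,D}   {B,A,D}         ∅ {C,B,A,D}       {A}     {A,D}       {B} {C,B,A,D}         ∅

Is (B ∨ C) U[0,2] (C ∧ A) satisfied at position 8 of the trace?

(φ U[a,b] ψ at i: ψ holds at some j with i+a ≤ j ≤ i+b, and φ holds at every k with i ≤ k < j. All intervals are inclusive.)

True

Need some j in [8,10] with (C ∧ A), and (B ∨ C) at every k in [8,j-1].
  j=8: (C ∧ A) false.
  j=9: (C ∧ A) holds; (B ∨ C) holds at every k in [8,8] → satisfied.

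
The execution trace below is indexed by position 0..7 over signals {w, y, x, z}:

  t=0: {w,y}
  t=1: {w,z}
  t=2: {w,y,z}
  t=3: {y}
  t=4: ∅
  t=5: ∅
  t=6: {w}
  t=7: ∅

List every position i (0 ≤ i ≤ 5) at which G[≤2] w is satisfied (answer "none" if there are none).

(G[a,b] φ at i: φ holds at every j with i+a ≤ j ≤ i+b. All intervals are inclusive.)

0

Evaluate at each i in [0,5]:
  i=0: ✓ (all of [0,2])
  i=1: ✗ (fails at j=3)
  i=2: ✗ (fails at j=3)
  i=3: ✗ (fails at j=3)
  i=4: ✗ (fails at j=4)
  i=5: ✗ (fails at j=5)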